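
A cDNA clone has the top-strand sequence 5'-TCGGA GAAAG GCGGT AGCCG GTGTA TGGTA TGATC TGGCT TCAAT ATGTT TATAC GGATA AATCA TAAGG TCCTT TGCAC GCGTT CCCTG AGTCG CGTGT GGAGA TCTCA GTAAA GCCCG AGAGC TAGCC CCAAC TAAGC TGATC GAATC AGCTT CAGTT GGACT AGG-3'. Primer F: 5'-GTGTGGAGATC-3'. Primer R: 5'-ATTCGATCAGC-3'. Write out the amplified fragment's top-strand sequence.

Forward primer GTGTGGAGATC is found on the top strand at positions 97–107.
The reverse primer's reverse complement is GCTGATCGAAT, which matches the template at positions 139–149.
The product is the template from position 97 through 149 (53 bp).

5'-GTGTGGAGATCTCAGTAAAGCCCGAGAGCTAGCCCCAACTAAGCTGATCGAAT-3'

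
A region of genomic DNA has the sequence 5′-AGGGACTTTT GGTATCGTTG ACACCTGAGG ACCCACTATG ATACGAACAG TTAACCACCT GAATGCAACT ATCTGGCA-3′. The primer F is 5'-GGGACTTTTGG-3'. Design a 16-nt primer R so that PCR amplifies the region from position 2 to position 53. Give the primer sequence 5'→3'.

The product's 3' end on the top strand is position 53.
The reverse primer anneals to the top strand over positions 38–53, i.e. to ATGATACGAACAGTTA.
Its sequence written 5'→3' is the reverse complement: TAACTGTTCGTATCAT.

5'-TAACTGTTCGTATCAT-3'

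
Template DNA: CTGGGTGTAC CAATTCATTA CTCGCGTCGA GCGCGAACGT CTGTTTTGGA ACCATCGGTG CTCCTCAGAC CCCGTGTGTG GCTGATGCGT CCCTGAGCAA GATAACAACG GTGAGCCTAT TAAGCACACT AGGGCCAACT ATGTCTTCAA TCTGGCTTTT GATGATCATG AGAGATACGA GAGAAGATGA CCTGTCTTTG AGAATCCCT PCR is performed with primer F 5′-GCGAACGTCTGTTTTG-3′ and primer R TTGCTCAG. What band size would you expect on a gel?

68 bp

The forward primer matches the template at positions 33–48.
The reverse primer's reverse complement is CTGAGCAA, which matches the template at positions 93–100.
The product runs from position 33 to position 100, so its length is 100 − 33 + 1 = 68 bp.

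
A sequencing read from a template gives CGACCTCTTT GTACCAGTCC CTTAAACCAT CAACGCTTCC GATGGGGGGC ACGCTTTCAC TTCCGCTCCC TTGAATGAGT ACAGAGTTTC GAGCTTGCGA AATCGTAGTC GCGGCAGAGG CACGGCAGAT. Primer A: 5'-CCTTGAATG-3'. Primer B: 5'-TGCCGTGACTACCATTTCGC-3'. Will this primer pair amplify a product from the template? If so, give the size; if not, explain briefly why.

Primer B (TGCCGTGACTACCATTTCGC) does not match the top strand, and its reverse complement GCGAAATGGTAGTCACGGCA does not match either.
With no annealing site for primer B, no amplification occurs.

No product — primer B has no binding site in the template.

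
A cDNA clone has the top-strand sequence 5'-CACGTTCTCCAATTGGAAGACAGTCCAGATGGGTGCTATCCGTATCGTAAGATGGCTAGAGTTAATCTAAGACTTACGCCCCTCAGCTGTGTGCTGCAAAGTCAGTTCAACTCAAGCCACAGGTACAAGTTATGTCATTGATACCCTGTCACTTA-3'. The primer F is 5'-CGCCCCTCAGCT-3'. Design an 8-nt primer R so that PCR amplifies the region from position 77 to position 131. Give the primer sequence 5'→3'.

5'-AACTTGTA-3'

The product's 3' end on the top strand is position 131.
The reverse primer anneals to the top strand over positions 124–131, i.e. to TACAAGTT.
Its sequence written 5'→3' is the reverse complement: AACTTGTA.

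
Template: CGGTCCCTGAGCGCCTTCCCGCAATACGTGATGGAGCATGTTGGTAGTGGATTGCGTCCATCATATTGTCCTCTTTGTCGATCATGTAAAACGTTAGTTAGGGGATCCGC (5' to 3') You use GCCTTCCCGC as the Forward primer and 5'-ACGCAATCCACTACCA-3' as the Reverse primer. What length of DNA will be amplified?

Forward primer GCCTTCCCGC is found on the top strand at positions 13–22.
Reverse complement of the reverse primer: TGGTAGTGGATTGCGT. This occurs on the top strand at positions 42–57.
Product length = (reverse-primer end) − (forward-primer start) + 1 = 57 − 13 + 1 = 45 bp.

45 bp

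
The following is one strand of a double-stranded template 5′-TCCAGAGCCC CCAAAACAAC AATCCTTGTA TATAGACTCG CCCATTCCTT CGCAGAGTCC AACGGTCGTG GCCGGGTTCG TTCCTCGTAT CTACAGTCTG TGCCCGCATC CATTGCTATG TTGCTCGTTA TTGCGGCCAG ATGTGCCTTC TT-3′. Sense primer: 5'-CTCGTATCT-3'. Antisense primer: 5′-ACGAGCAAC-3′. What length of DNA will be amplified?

45 bp

Forward primer CTCGTATCT is found on the top strand at positions 84–92.
Reverse complement of the reverse primer: GTTGCTCGT. This occurs on the top strand at positions 120–128.
Amplicon spans positions 84–128: 45 bp.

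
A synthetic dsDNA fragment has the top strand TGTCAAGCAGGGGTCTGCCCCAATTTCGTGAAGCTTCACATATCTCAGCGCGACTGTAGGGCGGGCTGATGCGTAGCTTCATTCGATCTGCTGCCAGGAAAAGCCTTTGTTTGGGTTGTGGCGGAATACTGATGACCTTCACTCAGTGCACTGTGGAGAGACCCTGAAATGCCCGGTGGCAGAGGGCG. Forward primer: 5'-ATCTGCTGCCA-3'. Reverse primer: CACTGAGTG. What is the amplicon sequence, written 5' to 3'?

Forward primer ATCTGCTGCCA is found on the top strand at positions 86–96.
Taking the reverse complement of CACTGAGTG gives CACTCAGTG, found at positions 140–148 on the template; the primer anneals here to the top strand with its 3' end pointing upstream.
The product is the template from position 86 through 148 (63 bp).

5'-ATCTGCTGCCAGGAAAAGCCTTTGTTTGGGTTGTGGCGGAATACTGATGACCTTCACTCAGTG-3'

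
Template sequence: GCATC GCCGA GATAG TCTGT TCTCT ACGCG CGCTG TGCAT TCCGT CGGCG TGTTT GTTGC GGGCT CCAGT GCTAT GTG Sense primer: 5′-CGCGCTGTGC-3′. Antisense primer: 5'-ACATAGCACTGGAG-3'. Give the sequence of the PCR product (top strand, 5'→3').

5'-CGCGCTGTGCATTCCGTCGGCGTGTTTGTTGCGGGCTCCAGTGCTATGT-3'

Scanning the template, CGCGCTGTGC occurs at positions 29–38; this primer anneals to the bottom strand there with its 3' end pointing downstream.
Taking the reverse complement of ACATAGCACTGGAG gives CTCCAGTGCTATGT, found at positions 64–77 on the template; the primer anneals here to the top strand with its 3' end pointing upstream.
The product is the template from position 29 through 77 (49 bp).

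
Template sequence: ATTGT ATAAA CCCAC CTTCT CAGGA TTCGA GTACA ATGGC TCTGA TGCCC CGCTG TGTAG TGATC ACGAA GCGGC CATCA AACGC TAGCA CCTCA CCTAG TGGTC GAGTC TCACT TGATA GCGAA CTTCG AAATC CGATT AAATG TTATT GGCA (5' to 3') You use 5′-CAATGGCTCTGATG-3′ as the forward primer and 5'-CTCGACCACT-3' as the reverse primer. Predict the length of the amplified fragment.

Forward primer CAATGGCTCTGATG is found on the top strand at positions 34–47.
The reverse primer's reverse complement is AGTGGTCGAG, which matches the template at positions 99–108.
Product length = (reverse-primer end) − (forward-primer start) + 1 = 108 − 34 + 1 = 75 bp.

75 bp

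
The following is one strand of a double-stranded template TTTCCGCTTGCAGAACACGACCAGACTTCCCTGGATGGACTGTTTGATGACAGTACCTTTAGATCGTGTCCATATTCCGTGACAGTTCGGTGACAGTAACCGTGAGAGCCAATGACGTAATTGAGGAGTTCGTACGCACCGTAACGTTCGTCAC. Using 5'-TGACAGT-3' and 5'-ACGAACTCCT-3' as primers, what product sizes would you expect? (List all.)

86 bp, 54 bp, 43 bp

The forward primer TGACAGT matches the top strand at positions 48–54, 80–86, 91–97.
The reverse primer's reverse complement is AGGAGTTCGT, matching at positions 124–133.
Each forward site pairs with the reverse site to give a product ending at position 133: sizes 86, 54, 43 bp.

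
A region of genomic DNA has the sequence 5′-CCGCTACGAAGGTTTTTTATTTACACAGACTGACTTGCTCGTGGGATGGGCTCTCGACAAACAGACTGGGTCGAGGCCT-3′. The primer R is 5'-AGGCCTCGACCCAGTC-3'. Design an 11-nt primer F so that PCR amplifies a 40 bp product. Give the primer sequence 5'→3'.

5'-CGTGGGATGGG-3'

The reverse primer's reverse complement GACTGGGTCGAGGCCT matches the template at positions 64–79, so the product ends at position 79.
A 40 bp product then starts at position 79 − 40 + 1 = 40.
The forward primer is identical to the top strand there: CGTGGGATGGG.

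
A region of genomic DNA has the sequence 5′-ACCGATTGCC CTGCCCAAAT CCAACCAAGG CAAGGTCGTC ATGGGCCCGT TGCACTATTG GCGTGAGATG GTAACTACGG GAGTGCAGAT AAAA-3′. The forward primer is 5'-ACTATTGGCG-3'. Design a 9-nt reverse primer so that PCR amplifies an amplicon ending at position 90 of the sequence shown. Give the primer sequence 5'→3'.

The forward primer binds at positions 54–63; the product's 3' end on the top strand is position 90.
The reverse primer anneals to the top strand over positions 82–90, i.e. to AGTGCAGAT.
Its sequence written 5'→3' is the reverse complement: ATCTGCACT.

5'-ATCTGCACT-3'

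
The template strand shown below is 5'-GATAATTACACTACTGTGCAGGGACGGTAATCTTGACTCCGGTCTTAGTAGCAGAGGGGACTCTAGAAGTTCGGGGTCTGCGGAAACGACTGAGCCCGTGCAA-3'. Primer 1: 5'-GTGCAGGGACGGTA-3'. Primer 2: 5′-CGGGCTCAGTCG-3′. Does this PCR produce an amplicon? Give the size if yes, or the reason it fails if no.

Yes — an 83 bp product.

Primer 1 (GTGCAGGGACGGTA) matches the top strand at positions 16–29; it acts as a forward primer.
Primer 2's reverse complement is CGACTGAGCCCG, matching the top strand at positions 87–98; it acts as a reverse primer.
The 3' ends face each other across positions 16–98, giving an 83 bp product.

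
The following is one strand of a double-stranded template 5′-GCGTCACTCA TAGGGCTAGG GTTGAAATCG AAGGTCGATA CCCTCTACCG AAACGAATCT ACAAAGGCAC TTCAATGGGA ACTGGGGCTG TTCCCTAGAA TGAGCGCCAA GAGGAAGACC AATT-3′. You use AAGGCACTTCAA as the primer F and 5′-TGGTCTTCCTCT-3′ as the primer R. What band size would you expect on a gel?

Forward primer AAGGCACTTCAA is found on the top strand at positions 64–75.
The reverse primer's reverse complement is AGAGGAAGACCA, which matches the template at positions 110–121.
Product length = (reverse-primer end) − (forward-primer start) + 1 = 121 − 64 + 1 = 58 bp.

58 bp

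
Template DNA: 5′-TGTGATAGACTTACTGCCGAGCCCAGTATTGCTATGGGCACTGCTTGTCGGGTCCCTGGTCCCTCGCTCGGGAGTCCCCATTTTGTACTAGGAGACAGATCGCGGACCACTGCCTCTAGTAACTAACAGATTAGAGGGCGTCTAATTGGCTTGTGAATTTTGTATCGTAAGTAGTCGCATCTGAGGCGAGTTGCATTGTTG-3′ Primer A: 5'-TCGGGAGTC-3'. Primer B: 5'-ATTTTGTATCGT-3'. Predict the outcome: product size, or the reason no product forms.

Primer A (TCGGGAGTC) matches the top strand at positions 68–76 (3' end points downstream).
Primer B (ATTTTGTATCGT) also matches the top strand directly, at positions 157–168 — its reverse complement ACGATACAAAAT is not present.
Both primers anneal to the bottom strand with 3' ends pointing the same way, so neither can prime synthesis back toward the other.

No product — both primers anneal to the same strand and extend in the same direction.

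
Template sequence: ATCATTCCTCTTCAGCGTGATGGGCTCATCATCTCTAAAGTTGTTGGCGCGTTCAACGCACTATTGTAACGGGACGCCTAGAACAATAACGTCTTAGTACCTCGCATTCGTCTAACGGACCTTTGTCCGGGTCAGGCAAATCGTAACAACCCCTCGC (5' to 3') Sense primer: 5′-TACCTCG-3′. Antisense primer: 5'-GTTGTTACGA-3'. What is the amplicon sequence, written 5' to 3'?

The forward primer matches the template at positions 98–104.
Reverse complement of the reverse primer: TCGTAACAAC. This occurs on the top strand at positions 141–150.
The product is the template from position 98 through 150 (53 bp).

5'-TACCTCGCATTCGTCTAACGGACCTTTGTCCGGGTCAGGCAAATCGTAACAAC-3'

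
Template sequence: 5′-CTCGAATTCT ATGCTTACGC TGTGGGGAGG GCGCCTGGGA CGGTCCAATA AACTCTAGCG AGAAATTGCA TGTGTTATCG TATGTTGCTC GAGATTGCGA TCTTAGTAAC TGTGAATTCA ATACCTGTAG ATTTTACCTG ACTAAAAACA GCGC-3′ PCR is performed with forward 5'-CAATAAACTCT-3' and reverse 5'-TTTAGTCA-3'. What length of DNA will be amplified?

Forward primer CAATAAACTCT is found on the top strand at positions 46–56.
Reverse complement of the reverse primer: TGACTAAA. This occurs on the top strand at positions 139–146.
Amplicon spans positions 46–146: 101 bp.

101 bp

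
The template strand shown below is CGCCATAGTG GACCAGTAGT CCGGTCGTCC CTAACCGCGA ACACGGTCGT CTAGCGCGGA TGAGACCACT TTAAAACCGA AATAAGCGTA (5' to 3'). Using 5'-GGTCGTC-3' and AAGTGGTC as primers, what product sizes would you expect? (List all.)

49 bp, 27 bp

The forward primer GGTCGTC matches the top strand at positions 23–29, 45–51.
The reverse primer's reverse complement is GACCACTT, matching at positions 64–71.
Each forward site pairs with the reverse site to give a product ending at position 71: sizes 49, 27 bp.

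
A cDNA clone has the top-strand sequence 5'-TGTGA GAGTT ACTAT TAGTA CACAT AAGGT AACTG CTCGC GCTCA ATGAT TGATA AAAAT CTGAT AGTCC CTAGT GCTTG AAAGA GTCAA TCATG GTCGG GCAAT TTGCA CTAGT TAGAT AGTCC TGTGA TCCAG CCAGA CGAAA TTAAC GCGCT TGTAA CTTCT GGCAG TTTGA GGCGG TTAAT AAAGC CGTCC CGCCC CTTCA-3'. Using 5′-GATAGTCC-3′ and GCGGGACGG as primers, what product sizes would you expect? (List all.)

The forward primer GATAGTCC matches the top strand at positions 63–70, 118–125.
The reverse primer's reverse complement is CCGTCCCGC, matching at positions 190–198.
Each forward site pairs with the reverse site to give a product ending at position 198: sizes 136, 81 bp.

136 bp, 81 bp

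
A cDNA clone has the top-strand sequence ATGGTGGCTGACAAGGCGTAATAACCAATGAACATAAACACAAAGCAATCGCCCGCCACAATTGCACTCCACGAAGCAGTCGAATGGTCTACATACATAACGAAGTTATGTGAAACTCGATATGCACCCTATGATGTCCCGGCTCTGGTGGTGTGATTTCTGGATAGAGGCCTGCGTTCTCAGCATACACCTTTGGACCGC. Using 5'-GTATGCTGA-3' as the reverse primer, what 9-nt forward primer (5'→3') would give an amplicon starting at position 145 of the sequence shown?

5'-CTGGTGGTG-3'

The reverse primer's reverse complement TCAGCATAC matches the template at positions 180–188; the product starts at position 145.
The forward primer is identical to the top strand over positions 145–153: CTGGTGGTG.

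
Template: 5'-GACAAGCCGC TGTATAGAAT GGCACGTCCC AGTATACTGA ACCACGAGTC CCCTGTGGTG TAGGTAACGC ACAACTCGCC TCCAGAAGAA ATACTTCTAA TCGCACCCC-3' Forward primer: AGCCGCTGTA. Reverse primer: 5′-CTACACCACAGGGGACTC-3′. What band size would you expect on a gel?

Scanning the template, AGCCGCTGTA occurs at positions 5–14; this primer anneals to the bottom strand there with its 3' end pointing downstream.
Reverse complement of the reverse primer: GAGTCCCCTGTGGTGTAG. This occurs on the top strand at positions 46–63.
Product length = (reverse-primer end) − (forward-primer start) + 1 = 63 − 5 + 1 = 59 bp.

59 bp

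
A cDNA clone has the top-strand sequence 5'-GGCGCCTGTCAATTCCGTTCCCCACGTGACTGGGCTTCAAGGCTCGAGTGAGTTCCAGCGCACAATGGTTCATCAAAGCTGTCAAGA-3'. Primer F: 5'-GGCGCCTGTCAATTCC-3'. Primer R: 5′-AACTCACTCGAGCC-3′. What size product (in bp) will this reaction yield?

The forward primer matches the template at positions 1–16.
Reverse complement of the reverse primer: GGCTCGAGTGAGTT. This occurs on the top strand at positions 41–54.
The product runs from position 1 to position 54, so its length is 54 − 1 + 1 = 54 bp.

54 bp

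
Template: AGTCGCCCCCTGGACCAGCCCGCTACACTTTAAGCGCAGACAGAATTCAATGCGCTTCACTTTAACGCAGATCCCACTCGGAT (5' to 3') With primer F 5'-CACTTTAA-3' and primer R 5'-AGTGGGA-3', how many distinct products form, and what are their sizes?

The forward primer CACTTTAA matches the top strand at positions 26–33, 58–65.
The reverse primer's reverse complement is TCCCACT, matching at positions 72–78.
Each forward site pairs with the reverse site to give a product ending at position 78: sizes 53, 21 bp.

Two products: 53 bp, 21 bp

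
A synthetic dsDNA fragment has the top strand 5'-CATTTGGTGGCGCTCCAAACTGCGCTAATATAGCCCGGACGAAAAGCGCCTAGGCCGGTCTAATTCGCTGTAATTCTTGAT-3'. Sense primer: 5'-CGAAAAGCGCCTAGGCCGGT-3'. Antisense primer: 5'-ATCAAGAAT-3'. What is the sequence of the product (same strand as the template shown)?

5'-CGAAAAGCGCCTAGGCCGGTCTAATTCGCTGTAATTCTTGAT-3'

Forward primer CGAAAAGCGCCTAGGCCGGT is found on the top strand at positions 40–59.
Taking the reverse complement of ATCAAGAAT gives ATTCTTGAT, found at positions 73–81 on the template; the primer anneals here to the top strand with its 3' end pointing upstream.
The product is the template from position 40 through 81 (42 bp).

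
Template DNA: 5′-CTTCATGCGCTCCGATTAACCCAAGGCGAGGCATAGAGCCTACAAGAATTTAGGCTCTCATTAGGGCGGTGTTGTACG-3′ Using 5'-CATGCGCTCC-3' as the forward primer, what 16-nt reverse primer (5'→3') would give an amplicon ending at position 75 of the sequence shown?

The forward primer binds at positions 4–13; the product's 3' end on the top strand is position 75.
The reverse primer anneals to the top strand over positions 60–75, i.e. to ATTAGGGCGGTGTTGT.
Its sequence written 5'→3' is the reverse complement: ACAACACCGCCCTAAT.

5'-ACAACACCGCCCTAAT-3'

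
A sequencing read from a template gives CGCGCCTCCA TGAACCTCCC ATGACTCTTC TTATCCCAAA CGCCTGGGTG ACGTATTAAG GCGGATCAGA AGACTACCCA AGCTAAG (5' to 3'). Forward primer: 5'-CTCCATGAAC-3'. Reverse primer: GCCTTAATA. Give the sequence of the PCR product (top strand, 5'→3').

The forward primer matches the template at positions 6–15.
The reverse primer's reverse complement is TATTAAGGC, which matches the template at positions 54–62.
The product is the template from position 6 through 62 (57 bp).

5'-CTCCATGAACCTCCCATGACTCTTCTTATCCCAAACGCCTGGGTGACGTATTAAGGC-3'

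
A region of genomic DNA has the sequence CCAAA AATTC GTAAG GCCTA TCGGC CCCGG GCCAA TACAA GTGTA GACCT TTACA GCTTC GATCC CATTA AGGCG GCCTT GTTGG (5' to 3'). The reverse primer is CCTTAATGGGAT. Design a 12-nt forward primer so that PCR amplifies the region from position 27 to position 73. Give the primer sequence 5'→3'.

5'-CCGGGCCAATAC-3'

The reverse primer's reverse complement ATCCCATTAAGG matches the template at positions 62–73; the product starts at position 27.
The forward primer is identical to the top strand over positions 27–38: CCGGGCCAATAC.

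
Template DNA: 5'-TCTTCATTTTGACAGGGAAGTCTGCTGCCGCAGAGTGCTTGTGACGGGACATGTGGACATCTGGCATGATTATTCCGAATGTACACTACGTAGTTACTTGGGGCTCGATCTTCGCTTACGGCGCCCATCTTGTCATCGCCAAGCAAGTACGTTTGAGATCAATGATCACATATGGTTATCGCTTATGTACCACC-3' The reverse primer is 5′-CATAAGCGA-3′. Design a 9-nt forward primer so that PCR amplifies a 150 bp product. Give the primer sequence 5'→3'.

5'-CTTGTGACG-3'

The reverse primer's reverse complement TCGCTTATG matches the template at positions 179–187, so the product ends at position 187.
A 150 bp product then starts at position 187 − 150 + 1 = 38.
The forward primer is identical to the top strand there: CTTGTGACG.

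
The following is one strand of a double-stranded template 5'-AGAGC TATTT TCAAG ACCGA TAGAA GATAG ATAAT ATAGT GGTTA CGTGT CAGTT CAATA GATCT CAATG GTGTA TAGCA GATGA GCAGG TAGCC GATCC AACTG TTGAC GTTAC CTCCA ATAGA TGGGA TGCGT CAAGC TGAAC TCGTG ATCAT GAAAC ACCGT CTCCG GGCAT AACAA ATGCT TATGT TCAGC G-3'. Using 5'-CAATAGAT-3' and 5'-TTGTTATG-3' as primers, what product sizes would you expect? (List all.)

The forward primer CAATAGAT matches the top strand at positions 56–63, 119–126.
The reverse primer's reverse complement is CATAACAA, matching at positions 173–180.
Each forward site pairs with the reverse site to give a product ending at position 180: sizes 125, 62 bp.

125 bp, 62 bp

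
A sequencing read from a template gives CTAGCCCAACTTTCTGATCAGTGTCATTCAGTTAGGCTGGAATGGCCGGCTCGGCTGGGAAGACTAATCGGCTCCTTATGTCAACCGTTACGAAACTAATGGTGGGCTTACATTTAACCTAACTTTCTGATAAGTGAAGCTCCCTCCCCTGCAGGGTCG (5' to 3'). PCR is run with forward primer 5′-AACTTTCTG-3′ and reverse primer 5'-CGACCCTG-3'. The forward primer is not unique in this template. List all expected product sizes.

152 bp, 39 bp

The forward primer AACTTTCTG matches the top strand at positions 8–16, 121–129.
The reverse primer's reverse complement is CAGGGTCG, matching at positions 152–159.
Each forward site pairs with the reverse site to give a product ending at position 159: sizes 152, 39 bp.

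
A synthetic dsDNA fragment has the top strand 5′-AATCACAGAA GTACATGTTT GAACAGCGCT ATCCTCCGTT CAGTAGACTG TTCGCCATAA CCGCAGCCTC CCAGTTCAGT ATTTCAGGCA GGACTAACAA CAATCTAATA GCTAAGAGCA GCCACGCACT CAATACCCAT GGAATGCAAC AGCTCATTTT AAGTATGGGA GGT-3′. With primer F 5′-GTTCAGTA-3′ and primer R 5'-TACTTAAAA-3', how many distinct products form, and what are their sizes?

The forward primer GTTCAGTA matches the top strand at positions 38–45, 74–81.
The reverse primer's reverse complement is TTTTAAGTA, matching at positions 157–165.
Each forward site pairs with the reverse site to give a product ending at position 165: sizes 128, 92 bp.

Two products: 128 bp, 92 bp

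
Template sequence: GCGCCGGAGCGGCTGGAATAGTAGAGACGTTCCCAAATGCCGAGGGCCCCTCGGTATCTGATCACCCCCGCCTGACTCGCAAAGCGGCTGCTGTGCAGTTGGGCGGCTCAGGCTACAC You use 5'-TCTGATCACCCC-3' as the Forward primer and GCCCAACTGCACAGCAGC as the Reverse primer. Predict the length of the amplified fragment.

The forward primer matches the template at positions 57–68.
Taking the reverse complement of GCCCAACTGCACAGCAGC gives GCTGCTGTGCAGTTGGGC, found at positions 87–104 on the template; the primer anneals here to the top strand with its 3' end pointing upstream.
The product runs from position 57 to position 104, so its length is 104 − 57 + 1 = 48 bp.

48 bp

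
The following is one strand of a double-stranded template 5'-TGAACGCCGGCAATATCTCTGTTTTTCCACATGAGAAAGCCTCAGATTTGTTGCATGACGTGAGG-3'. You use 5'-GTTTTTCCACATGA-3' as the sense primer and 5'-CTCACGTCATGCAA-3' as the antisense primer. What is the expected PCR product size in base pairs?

44 bp

Forward primer GTTTTTCCACATGA is found on the top strand at positions 21–34.
The reverse primer's reverse complement is TTGCATGACGTGAG, which matches the template at positions 51–64.
Amplicon spans positions 21–64: 44 bp.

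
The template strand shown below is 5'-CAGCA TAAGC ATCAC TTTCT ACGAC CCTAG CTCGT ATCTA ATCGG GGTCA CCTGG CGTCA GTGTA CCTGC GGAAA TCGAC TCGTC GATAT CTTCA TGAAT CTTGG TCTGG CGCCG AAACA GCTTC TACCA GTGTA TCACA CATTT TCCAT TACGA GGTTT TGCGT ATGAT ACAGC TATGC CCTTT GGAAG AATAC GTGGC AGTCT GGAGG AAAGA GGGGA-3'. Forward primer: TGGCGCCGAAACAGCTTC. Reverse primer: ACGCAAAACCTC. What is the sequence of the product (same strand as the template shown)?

5'-TGGCGCCGAAACAGCTTCTACCAGTGTATCACACATTTTCCATTACGAGGTTTTGCGT-3'

The forward primer matches the template at positions 108–125.
Reverse complement of the reverse primer: GAGGTTTTGCGT. This occurs on the top strand at positions 154–165.
The product is the template from position 108 through 165 (58 bp).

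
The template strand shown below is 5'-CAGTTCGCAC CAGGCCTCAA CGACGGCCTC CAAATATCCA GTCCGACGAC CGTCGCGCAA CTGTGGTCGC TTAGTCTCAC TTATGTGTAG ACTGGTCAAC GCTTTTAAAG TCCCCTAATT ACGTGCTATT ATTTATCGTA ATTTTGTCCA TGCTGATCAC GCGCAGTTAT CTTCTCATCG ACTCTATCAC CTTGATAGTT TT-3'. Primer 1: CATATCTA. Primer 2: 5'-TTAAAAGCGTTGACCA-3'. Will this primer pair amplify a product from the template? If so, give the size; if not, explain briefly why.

No product — primer 1 has no binding site in the template.

Primer 1 (CATATCTA) does not match the top strand, and its reverse complement TAGATATG does not match either.
With no annealing site for primer 1, no amplification occurs.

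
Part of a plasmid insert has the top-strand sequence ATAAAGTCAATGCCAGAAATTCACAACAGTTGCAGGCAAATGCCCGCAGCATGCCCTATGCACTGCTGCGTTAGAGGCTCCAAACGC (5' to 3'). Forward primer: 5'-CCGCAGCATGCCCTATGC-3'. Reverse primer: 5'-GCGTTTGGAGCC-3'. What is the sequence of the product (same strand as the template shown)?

The forward primer matches the template at positions 44–61.
The reverse primer's reverse complement is GGCTCCAAACGC, which matches the template at positions 76–87.
The product is the template from position 44 through 87 (44 bp).

5'-CCGCAGCATGCCCTATGCACTGCTGCGTTAGAGGCTCCAAACGC-3'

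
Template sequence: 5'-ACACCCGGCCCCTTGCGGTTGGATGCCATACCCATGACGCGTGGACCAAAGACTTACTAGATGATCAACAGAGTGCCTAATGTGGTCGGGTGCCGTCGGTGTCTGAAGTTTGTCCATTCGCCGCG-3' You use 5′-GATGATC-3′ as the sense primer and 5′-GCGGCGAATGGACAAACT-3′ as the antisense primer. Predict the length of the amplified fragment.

65 bp

The forward primer matches the template at positions 60–66.
Reverse complement of the reverse primer: AGTTTGTCCATTCGCCGC. This occurs on the top strand at positions 107–124.
Product length = (reverse-primer end) − (forward-primer start) + 1 = 124 − 60 + 1 = 65 bp.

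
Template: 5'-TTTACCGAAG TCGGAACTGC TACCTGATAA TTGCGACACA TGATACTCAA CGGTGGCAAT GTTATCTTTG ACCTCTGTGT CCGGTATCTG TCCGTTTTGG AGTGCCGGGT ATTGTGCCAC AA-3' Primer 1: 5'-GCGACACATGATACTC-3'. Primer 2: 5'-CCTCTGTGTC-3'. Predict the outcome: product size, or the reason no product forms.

No product — both primers anneal to the same strand and extend in the same direction.

Primer 1 (GCGACACATGATACTC) matches the top strand at positions 33–48 (3' end points downstream).
Primer 2 (CCTCTGTGTC) also matches the top strand directly, at positions 72–81 — its reverse complement GACACAGAGG is not present.
Both primers anneal to the bottom strand with 3' ends pointing the same way, so neither can prime synthesis back toward the other.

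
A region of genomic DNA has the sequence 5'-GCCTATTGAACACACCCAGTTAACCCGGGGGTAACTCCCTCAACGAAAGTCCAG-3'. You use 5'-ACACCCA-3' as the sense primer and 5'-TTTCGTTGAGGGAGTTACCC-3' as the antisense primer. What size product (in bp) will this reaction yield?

37 bp

Scanning the template, ACACCCA occurs at positions 12–18; this primer anneals to the bottom strand there with its 3' end pointing downstream.
Taking the reverse complement of TTTCGTTGAGGGAGTTACCC gives GGGTAACTCCCTCAACGAAA, found at positions 29–48 on the template; the primer anneals here to the top strand with its 3' end pointing upstream.
The product runs from position 12 to position 48, so its length is 48 − 12 + 1 = 37 bp.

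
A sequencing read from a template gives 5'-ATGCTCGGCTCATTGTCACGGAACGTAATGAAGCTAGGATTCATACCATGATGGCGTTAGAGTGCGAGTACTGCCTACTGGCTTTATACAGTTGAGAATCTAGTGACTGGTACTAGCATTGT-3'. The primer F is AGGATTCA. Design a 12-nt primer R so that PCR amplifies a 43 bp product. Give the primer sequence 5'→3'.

The forward primer binds at positions 36–43, so a 43 bp product ends at position 36 + 43 − 1 = 78.
The reverse primer anneals to the top strand over positions 67–78, i.e. to AGTACTGCCTAC.
Its sequence written 5'→3' is the reverse complement: GTAGGCAGTACT.

5'-GTAGGCAGTACT-3'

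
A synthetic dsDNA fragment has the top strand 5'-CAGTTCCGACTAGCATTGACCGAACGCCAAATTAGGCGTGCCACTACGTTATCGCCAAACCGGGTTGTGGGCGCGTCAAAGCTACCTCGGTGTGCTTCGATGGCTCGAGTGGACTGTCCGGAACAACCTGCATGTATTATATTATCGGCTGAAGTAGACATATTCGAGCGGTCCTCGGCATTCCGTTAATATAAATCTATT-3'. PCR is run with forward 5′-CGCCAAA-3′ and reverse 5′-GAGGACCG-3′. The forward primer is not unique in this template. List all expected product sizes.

The forward primer CGCCAAA matches the top strand at positions 25–31, 53–59.
The reverse primer's reverse complement is CGGTCCTC, matching at positions 169–176.
Each forward site pairs with the reverse site to give a product ending at position 176: sizes 152, 124 bp.

152 bp, 124 bp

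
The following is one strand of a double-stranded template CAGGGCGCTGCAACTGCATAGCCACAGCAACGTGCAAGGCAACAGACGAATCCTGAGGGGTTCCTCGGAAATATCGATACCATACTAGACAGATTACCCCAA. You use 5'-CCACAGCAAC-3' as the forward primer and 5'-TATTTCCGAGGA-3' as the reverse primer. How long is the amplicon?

52 bp

The forward primer matches the template at positions 22–31.
Taking the reverse complement of TATTTCCGAGGA gives TCCTCGGAAATA, found at positions 62–73 on the template; the primer anneals here to the top strand with its 3' end pointing upstream.
The product runs from position 22 to position 73, so its length is 73 − 22 + 1 = 52 bp.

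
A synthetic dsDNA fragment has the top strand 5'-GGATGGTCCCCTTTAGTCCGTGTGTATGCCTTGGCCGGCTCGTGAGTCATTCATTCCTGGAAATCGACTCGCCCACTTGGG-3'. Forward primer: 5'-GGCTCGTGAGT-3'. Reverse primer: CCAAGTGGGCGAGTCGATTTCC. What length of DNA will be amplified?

44 bp

Scanning the template, GGCTCGTGAGT occurs at positions 37–47; this primer anneals to the bottom strand there with its 3' end pointing downstream.
Taking the reverse complement of CCAAGTGGGCGAGTCGATTTCC gives GGAAATCGACTCGCCCACTTGG, found at positions 59–80 on the template; the primer anneals here to the top strand with its 3' end pointing upstream.
Product length = (reverse-primer end) − (forward-primer start) + 1 = 80 − 37 + 1 = 44 bp.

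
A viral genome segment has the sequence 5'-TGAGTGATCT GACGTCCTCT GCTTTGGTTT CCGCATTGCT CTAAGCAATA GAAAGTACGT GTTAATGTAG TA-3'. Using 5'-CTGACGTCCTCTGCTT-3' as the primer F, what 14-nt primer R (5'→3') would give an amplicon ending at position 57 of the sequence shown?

5'-TACTTTCTATTGCT-3'

The forward primer binds at positions 9–24; the product's 3' end on the top strand is position 57.
The reverse primer anneals to the top strand over positions 44–57, i.e. to AGCAATAGAAAGTA.
Its sequence written 5'→3' is the reverse complement: TACTTTCTATTGCT.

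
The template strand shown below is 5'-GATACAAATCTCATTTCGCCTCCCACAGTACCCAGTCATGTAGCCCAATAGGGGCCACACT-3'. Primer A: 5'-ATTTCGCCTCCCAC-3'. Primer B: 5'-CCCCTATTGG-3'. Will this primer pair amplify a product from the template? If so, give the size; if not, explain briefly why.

Primer A (ATTTCGCCTCCCAC) matches the top strand at positions 13–26; it acts as a forward primer.
Primer B's reverse complement is CCAATAGGGG, matching the top strand at positions 45–54; it acts as a reverse primer.
The 3' ends face each other across positions 13–54, giving a 42 bp product.

Yes — a 42 bp product.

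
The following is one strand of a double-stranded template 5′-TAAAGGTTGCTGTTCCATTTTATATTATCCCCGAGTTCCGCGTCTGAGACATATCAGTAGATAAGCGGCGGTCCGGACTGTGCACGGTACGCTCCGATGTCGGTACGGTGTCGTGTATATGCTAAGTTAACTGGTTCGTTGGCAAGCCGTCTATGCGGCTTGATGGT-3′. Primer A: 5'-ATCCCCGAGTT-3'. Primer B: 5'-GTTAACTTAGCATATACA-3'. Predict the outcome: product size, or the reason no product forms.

Primer A (ATCCCCGAGTT) matches the top strand at positions 27–37; it acts as a forward primer.
Primer B's reverse complement is TGTATATGCTAAGTTAAC, matching the top strand at positions 114–131; it acts as a reverse primer.
The 3' ends face each other across positions 27–131, giving a 105 bp product.

Yes — a 105 bp product.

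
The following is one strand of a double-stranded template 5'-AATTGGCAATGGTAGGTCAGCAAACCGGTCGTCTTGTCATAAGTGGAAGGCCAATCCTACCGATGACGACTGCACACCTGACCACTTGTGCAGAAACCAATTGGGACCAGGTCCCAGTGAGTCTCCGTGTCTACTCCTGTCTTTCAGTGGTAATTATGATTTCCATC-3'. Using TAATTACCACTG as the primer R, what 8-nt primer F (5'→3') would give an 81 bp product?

The reverse primer's reverse complement CAGTGGTAATTA matches the template at positions 145–156, so the product ends at position 156.
An 81 bp product then starts at position 156 − 81 + 1 = 76.
The forward primer is identical to the top strand there: ACCTGACC.

5'-ACCTGACC-3'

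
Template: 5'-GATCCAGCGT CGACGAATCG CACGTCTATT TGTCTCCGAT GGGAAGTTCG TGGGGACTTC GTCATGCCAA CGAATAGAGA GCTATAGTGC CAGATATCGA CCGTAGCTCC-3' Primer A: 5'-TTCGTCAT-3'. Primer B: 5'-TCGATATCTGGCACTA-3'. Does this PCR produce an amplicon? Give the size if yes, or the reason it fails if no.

Primer A (TTCGTCAT) matches the top strand at positions 58–65; it acts as a forward primer.
Primer B's reverse complement is TAGTGCCAGATATCGA, matching the top strand at positions 85–100; it acts as a reverse primer.
The 3' ends face each other across positions 58–100, giving a 43 bp product.

Yes — a 43 bp product.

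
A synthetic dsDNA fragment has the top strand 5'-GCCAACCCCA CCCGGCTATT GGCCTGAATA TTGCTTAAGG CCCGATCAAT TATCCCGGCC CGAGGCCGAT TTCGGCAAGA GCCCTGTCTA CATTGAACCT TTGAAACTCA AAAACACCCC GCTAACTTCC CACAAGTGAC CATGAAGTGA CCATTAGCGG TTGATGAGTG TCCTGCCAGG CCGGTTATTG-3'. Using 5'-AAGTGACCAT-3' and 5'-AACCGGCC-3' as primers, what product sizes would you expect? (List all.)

53 bp, 42 bp

The forward primer AAGTGACCAT matches the top strand at positions 134–143, 145–154.
The reverse primer's reverse complement is GGCCGGTT, matching at positions 179–186.
Each forward site pairs with the reverse site to give a product ending at position 186: sizes 53, 42 bp.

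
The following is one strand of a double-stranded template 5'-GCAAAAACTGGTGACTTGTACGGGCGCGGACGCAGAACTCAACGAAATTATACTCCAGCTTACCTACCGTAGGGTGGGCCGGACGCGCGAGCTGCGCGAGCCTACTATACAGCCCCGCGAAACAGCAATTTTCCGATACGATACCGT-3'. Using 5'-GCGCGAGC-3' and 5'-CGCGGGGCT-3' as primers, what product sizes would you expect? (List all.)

The forward primer GCGCGAGC matches the top strand at positions 85–92, 94–101.
The reverse primer's reverse complement is AGCCCCGCG, matching at positions 111–119.
Each forward site pairs with the reverse site to give a product ending at position 119: sizes 35, 26 bp.

35 bp, 26 bp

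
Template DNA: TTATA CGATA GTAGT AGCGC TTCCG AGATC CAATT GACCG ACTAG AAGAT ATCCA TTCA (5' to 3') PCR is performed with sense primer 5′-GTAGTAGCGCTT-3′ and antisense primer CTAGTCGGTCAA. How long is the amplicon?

Scanning the template, GTAGTAGCGCTT occurs at positions 11–22; this primer anneals to the bottom strand there with its 3' end pointing downstream.
Taking the reverse complement of CTAGTCGGTCAA gives TTGACCGACTAG, found at positions 34–45 on the template; the primer anneals here to the top strand with its 3' end pointing upstream.
Product length = (reverse-primer end) − (forward-primer start) + 1 = 45 − 11 + 1 = 35 bp.

35 bp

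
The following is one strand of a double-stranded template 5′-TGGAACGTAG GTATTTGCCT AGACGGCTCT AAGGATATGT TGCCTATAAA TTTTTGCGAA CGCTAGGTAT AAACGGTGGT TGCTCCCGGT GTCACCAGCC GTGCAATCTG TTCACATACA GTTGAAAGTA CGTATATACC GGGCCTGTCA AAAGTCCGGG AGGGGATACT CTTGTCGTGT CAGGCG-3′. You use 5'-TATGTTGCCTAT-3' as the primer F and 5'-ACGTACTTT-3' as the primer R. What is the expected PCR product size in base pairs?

98 bp

Forward primer TATGTTGCCTAT is found on the top strand at positions 36–47.
Taking the reverse complement of ACGTACTTT gives AAAGTACGT, found at positions 125–133 on the template; the primer anneals here to the top strand with its 3' end pointing upstream.
The product runs from position 36 to position 133, so its length is 133 − 36 + 1 = 98 bp.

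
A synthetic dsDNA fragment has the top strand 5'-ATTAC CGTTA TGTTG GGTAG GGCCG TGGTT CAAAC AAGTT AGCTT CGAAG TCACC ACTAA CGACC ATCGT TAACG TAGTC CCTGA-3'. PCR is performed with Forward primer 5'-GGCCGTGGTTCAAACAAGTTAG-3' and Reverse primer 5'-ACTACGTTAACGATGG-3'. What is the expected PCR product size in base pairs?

Scanning the template, GGCCGTGGTTCAAACAAGTTAG occurs at positions 21–42; this primer anneals to the bottom strand there with its 3' end pointing downstream.
The reverse primer's reverse complement is CCATCGTTAACGTAGT, which matches the template at positions 64–79.
The product runs from position 21 to position 79, so its length is 79 − 21 + 1 = 59 bp.

59 bp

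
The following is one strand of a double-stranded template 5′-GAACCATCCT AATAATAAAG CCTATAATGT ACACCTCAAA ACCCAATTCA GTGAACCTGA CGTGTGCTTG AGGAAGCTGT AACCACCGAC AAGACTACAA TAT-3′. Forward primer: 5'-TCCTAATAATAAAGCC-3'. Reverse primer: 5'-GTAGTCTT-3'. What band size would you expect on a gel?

Scanning the template, TCCTAATAATAAAGCC occurs at positions 7–22; this primer anneals to the bottom strand there with its 3' end pointing downstream.
Taking the reverse complement of GTAGTCTT gives AAGACTAC, found at positions 91–98 on the template; the primer anneals here to the top strand with its 3' end pointing upstream.
The product runs from position 7 to position 98, so its length is 98 − 7 + 1 = 92 bp.

92 bp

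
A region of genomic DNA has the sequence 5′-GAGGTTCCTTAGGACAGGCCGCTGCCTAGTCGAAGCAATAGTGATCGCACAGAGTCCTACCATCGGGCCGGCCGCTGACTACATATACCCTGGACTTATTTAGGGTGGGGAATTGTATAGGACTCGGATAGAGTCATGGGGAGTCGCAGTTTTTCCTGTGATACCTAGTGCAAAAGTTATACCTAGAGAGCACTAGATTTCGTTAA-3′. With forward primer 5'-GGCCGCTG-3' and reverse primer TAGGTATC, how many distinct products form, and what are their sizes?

Two products: 151 bp, 98 bp

The forward primer GGCCGCTG matches the top strand at positions 17–24, 70–77.
The reverse primer's reverse complement is GATACCTA, matching at positions 160–167.
Each forward site pairs with the reverse site to give a product ending at position 167: sizes 151, 98 bp.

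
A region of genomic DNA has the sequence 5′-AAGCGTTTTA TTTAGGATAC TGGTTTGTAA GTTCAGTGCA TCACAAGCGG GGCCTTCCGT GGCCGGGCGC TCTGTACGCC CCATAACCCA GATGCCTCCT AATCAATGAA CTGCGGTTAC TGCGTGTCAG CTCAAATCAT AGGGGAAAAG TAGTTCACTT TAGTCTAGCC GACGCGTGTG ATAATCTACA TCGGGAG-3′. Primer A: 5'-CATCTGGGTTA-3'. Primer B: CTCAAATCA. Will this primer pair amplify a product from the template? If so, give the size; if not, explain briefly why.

Primer A (CATCTGGGTTA) has reverse complement TAACCCAGATG, which matches the top strand at positions 84–94; primer A anneals to the top strand there with its 3' end pointing upstream toward position 84.
Primer B (CTCAAATCA) matches the top strand directly at positions 131–139; it anneals to the bottom strand with its 3' end pointing downstream toward position 139.
The 3' ends diverge (primer A extends toward position 1, primer B toward position 197), so the primers never converge on a shared product.

No product — the primers' 3' ends point away from each other.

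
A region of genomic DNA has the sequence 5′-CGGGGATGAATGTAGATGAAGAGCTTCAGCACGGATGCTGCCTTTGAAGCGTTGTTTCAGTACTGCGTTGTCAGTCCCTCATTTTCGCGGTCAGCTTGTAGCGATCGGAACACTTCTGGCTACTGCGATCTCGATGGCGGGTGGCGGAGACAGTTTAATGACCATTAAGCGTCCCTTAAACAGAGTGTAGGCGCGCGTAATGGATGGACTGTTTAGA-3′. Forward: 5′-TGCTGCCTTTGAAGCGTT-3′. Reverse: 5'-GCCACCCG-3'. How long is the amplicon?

110 bp

The forward primer matches the template at positions 36–53.
Reverse complement of the reverse primer: CGGGTGGC. This occurs on the top strand at positions 138–145.
Product length = (reverse-primer end) − (forward-primer start) + 1 = 145 − 36 + 1 = 110 bp.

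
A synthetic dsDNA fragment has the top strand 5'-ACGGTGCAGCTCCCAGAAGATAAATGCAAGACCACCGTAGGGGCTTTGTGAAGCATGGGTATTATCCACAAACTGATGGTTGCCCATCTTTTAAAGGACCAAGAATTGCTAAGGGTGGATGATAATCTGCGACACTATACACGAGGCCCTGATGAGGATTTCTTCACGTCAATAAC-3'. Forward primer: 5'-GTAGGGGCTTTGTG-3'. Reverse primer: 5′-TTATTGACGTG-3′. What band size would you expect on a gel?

The forward primer matches the template at positions 37–50.
Taking the reverse complement of TTATTGACGTG gives CACGTCAATAA, found at positions 165–175 on the template; the primer anneals here to the top strand with its 3' end pointing upstream.
Product length = (reverse-primer end) − (forward-primer start) + 1 = 175 − 37 + 1 = 139 bp.

139 bp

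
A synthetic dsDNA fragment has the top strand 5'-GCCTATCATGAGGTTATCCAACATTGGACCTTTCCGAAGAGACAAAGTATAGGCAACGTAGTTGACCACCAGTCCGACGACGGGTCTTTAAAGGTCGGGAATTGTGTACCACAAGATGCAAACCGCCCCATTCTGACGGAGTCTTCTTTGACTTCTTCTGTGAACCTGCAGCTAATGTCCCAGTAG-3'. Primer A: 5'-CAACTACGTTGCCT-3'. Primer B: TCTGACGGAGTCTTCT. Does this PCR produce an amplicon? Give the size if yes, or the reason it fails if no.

Primer A (CAACTACGTTGCCT) has reverse complement AGGCAACGTAGTTG, which matches the top strand at positions 51–64; primer A anneals to the top strand there with its 3' end pointing upstream toward position 51.
Primer B (TCTGACGGAGTCTTCT) matches the top strand directly at positions 132–147; it anneals to the bottom strand with its 3' end pointing downstream toward position 147.
The 3' ends diverge (primer A extends toward position 1, primer B toward position 186), so the primers never converge on a shared product.

No product — the primers' 3' ends point away from each other.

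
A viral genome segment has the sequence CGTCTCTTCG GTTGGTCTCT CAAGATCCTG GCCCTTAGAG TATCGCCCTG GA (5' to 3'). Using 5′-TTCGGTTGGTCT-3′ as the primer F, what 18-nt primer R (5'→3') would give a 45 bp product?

The forward primer binds at positions 7–18, so a 45 bp product ends at position 7 + 45 − 1 = 51.
The reverse primer anneals to the top strand over positions 34–51, i.e. to CTTAGAGTATCGCCCTGG.
Its sequence written 5'→3' is the reverse complement: CCAGGGCGATACTCTAAG.

5'-CCAGGGCGATACTCTAAG-3'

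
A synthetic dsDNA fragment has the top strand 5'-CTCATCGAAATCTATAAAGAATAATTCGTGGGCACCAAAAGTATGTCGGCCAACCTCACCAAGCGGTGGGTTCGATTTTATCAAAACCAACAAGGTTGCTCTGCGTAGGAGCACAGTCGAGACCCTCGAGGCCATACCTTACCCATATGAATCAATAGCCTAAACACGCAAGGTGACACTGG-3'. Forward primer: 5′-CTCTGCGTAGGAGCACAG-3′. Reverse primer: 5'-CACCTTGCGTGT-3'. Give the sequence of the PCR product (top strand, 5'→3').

5'-CTCTGCGTAGGAGCACAGTCGAGACCCTCGAGGCCATACCTTACCCATATGAATCAATAGCCTAAACACGCAAGGTG-3'

Forward primer CTCTGCGTAGGAGCACAG is found on the top strand at positions 99–116.
Reverse complement of the reverse primer: ACACGCAAGGTG. This occurs on the top strand at positions 164–175.
The product is the template from position 99 through 175 (77 bp).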